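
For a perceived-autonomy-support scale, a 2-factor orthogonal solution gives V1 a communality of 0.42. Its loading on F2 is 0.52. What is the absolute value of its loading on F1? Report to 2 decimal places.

0.39

Under orthogonal rotation h² = Σλ², so λ_F1² = h² − (0.2704) = 0.42 − 0.2704 = 0.1496.
|λ| = √0.1496 = 0.3868.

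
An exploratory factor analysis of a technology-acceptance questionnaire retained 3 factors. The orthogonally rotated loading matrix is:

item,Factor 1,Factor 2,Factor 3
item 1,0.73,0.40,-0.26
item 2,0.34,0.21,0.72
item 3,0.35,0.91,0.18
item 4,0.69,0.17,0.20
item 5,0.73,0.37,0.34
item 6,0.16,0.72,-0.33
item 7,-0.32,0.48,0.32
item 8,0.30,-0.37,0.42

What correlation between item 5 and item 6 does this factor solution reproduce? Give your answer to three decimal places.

0.271

r̂ = Σ λ_i·λ_j across factors = (0.73)(0.16) + (0.37)(0.72) + (0.34)(-0.33)
  = +0.1168 +0.2664 -0.1122 = 0.2710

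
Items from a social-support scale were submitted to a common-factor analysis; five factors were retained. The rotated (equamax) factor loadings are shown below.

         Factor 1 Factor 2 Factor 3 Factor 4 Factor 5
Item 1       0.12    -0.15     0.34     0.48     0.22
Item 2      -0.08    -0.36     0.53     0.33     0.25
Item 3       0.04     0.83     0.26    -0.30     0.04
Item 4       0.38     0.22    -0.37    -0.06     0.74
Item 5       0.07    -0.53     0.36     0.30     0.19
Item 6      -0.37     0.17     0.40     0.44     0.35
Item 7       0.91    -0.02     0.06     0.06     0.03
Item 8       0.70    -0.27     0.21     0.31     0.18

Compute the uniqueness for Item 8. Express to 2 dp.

h² = 0.70² + (-0.27)² + 0.21² + 0.31² + 0.18² = 0.4900 + 0.0729 + 0.0441 + 0.0961 + 0.0324 = 0.7355
Uniqueness u² = 1 − h² = 1 − 0.7355 = 0.2645

0.26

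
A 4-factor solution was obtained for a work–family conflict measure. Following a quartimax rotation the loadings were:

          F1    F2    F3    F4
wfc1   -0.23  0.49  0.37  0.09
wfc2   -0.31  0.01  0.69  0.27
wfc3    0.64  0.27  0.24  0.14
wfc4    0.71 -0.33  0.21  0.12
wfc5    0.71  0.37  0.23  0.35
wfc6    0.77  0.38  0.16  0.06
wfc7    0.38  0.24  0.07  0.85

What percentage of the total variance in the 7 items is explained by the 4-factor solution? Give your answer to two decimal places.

Communalities: 0.4380, 0.6452, 0.5597, 0.6715, 0.8164, 0.7665, 0.9294; Σh² = 4.8267.
Total variance with 7 standardized items is 7, so the solution explains 4.8267/7 = 0.6895 = 68.95%.

68.95%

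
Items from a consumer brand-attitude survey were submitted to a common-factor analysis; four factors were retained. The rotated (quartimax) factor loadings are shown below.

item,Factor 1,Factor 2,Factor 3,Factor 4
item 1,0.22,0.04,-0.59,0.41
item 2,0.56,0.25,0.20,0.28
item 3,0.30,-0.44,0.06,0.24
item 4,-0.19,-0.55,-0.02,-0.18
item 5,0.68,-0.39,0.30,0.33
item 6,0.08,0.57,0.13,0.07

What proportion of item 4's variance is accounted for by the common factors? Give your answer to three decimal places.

h² = (-0.19)² + (-0.55)² + (-0.02)² + (-0.18)² = 0.0361 + 0.3025 + 0.0004 + 0.0324 = 0.3714

0.371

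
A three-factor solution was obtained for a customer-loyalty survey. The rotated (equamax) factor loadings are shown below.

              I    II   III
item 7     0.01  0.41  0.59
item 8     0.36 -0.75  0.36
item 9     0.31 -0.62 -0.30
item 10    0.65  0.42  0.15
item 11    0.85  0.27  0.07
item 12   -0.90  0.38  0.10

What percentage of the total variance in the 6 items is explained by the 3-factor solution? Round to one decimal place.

71.6%

Communalities: 0.5163, 0.8217, 0.5705, 0.6214, 0.8003, 0.9644; Σh² = 4.2946.
Total variance with 6 standardized items is 6, so the solution explains 4.2946/6 = 0.7158 = 71.58%.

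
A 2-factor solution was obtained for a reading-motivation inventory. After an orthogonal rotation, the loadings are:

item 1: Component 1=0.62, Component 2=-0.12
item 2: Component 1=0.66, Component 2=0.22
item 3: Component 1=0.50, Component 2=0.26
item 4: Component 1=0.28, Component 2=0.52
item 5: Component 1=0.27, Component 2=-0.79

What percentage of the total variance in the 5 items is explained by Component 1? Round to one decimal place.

24.4%

SS loadings for Component 1 = 0.62² + 0.66² + 0.50² + 0.28² + 0.27² = 1.2213
With 5 standardized items, total variance = 5. Proportion = 1.2213/5 = 0.2443 → 24.43%.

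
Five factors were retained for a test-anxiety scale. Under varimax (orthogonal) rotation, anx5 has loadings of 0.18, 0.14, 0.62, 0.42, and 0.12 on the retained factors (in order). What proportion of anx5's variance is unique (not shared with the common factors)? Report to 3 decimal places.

0.373

h² = 0.18² + 0.14² + 0.62² + 0.42² + 0.12² = 0.0324 + 0.0196 + 0.3844 + 0.1764 + 0.0144 = 0.6272
Uniqueness u² = 1 − h² = 1 − 0.6272 = 0.3728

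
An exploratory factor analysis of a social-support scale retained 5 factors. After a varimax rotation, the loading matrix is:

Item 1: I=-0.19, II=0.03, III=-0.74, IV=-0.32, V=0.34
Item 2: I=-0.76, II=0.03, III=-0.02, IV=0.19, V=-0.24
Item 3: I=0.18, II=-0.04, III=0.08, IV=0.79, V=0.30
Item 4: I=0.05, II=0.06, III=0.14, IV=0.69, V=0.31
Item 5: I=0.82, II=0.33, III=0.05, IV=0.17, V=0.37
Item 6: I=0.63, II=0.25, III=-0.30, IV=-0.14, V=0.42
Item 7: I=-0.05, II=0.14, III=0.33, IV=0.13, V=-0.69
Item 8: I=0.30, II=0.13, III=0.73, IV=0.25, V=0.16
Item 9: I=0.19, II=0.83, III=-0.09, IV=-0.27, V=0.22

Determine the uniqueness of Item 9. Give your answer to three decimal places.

0.146

h² = 0.19² + 0.83² + (-0.09)² + (-0.27)² + 0.22² = 0.0361 + 0.6889 + 0.0081 + 0.0729 + 0.0484 = 0.8544
Uniqueness u² = 1 − h² = 1 − 0.8544 = 0.1456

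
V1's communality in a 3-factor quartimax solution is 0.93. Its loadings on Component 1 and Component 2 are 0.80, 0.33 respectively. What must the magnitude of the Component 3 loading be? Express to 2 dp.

0.43

Under orthogonal rotation h² = Σλ², so λ_Component 3² = h² − (0.7489) = 0.93 − 0.7489 = 0.1811.
|λ| = √0.1811 = 0.4256.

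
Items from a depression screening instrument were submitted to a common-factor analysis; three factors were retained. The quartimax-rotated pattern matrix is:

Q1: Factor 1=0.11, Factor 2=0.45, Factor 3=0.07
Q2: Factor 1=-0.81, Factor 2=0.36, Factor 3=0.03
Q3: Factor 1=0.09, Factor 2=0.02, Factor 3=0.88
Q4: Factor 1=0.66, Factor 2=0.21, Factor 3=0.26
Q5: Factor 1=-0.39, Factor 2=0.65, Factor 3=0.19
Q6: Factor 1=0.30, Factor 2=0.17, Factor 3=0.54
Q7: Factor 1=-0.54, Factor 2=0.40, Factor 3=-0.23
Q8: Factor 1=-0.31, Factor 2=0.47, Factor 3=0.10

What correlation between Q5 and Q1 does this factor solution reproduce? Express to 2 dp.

0.26

r̂ = Σ λ_i·λ_j across factors = (-0.39)(0.11) + (0.65)(0.45) + (0.19)(0.07)
  = -0.0429 +0.2925 +0.0133 = 0.2629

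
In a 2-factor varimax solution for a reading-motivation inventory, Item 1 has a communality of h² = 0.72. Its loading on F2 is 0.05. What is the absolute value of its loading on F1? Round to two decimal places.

Under orthogonal rotation h² = Σλ², so λ_F1² = h² − (0.0025) = 0.72 − 0.0025 = 0.7175.
|λ| = √0.7175 = 0.8471.

0.85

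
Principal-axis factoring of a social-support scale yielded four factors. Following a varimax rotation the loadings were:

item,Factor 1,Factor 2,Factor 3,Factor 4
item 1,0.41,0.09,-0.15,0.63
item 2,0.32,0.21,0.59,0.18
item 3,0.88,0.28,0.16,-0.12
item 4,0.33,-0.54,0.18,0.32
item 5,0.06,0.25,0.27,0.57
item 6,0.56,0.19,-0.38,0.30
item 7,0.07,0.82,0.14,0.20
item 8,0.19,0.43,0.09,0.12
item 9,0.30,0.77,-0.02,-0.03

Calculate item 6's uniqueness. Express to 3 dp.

h² = 0.56² + 0.19² + (-0.38)² + 0.30² = 0.3136 + 0.0361 + 0.1444 + 0.0900 = 0.5841
Uniqueness u² = 1 − h² = 1 − 0.5841 = 0.4159

0.416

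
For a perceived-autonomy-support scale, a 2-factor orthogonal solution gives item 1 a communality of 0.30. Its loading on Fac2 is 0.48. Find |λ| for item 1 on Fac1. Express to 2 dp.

Under orthogonal rotation h² = Σλ², so λ_Fac1² = h² − (0.2304) = 0.30 − 0.2304 = 0.0696.
|λ| = √0.0696 = 0.2638.

0.26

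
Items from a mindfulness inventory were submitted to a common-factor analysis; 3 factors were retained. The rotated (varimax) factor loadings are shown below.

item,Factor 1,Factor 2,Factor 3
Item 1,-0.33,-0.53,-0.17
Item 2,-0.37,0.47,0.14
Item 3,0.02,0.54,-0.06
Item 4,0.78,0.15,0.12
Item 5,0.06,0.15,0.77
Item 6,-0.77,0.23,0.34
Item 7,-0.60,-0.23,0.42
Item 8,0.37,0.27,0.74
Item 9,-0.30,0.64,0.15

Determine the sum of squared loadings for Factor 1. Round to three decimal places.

2.038

SS loadings for Factor 1 = (-0.33)² + (-0.37)² + 0.02² + 0.78² + 0.06² + (-0.77)² + (-0.60)² + 0.37² + (-0.30)² = 0.1089 + 0.1369 + 0.0004 + 0.6084 + 0.0036 + 0.5929 + 0.3600 + 0.1369 + 0.0900 = 2.0380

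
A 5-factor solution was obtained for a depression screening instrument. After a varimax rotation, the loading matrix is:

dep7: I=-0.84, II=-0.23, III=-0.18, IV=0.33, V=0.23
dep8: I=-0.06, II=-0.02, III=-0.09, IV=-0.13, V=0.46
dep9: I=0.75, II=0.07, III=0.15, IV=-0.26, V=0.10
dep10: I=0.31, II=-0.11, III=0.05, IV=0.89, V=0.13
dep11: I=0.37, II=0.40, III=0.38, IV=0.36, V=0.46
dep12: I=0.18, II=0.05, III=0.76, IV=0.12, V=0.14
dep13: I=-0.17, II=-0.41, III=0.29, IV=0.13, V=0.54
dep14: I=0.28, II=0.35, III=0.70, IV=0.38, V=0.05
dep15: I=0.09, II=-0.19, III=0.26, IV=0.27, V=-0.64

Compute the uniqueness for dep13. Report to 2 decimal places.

0.41

h² = (-0.17)² + (-0.41)² + 0.29² + 0.13² + 0.54² = 0.0289 + 0.1681 + 0.0841 + 0.0169 + 0.2916 = 0.5896
Uniqueness u² = 1 − h² = 1 − 0.5896 = 0.4104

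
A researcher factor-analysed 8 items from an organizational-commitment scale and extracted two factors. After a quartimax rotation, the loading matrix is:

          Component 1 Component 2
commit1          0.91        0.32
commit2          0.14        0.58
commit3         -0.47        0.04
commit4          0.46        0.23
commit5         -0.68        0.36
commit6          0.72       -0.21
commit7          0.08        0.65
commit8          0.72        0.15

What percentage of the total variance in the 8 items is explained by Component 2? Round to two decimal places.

13.90%

SS loadings for Component 2 = 0.32² + 0.58² + 0.04² + 0.23² + 0.36² + (-0.21)² + 0.65² + 0.15² = 1.1120
With 8 standardized items, total variance = 8. Proportion = 1.1120/8 = 0.1390 → 13.90%.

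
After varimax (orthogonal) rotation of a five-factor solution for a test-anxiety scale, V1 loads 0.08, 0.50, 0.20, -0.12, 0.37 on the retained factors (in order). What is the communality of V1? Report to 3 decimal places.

h² = 0.08² + 0.50² + 0.20² + (-0.12)² + 0.37² = 0.0064 + 0.2500 + 0.0400 + 0.0144 + 0.1369 = 0.4477

0.448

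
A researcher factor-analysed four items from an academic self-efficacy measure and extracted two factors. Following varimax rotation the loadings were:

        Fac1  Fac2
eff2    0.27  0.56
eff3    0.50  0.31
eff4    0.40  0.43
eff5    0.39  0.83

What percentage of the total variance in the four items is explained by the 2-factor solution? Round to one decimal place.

Communalities: 0.3865, 0.3461, 0.3449, 0.8410; Σh² = 1.9185.
Total variance with 4 standardized items is 4, so the solution explains 1.9185/4 = 0.4796 = 47.96%.

48.0%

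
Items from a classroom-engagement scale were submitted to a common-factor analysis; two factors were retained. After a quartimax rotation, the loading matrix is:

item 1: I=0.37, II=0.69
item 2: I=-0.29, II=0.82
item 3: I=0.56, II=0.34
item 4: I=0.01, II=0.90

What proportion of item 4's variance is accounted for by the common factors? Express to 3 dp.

0.810

h² = 0.01² + 0.90² = 0.0001 + 0.8100 = 0.8101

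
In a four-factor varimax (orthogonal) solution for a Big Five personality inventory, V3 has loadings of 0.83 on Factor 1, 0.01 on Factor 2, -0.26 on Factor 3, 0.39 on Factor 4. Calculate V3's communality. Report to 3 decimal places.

0.909

h² = 0.83² + 0.01² + (-0.26)² + 0.39² = 0.6889 + 0.0001 + 0.0676 + 0.1521 = 0.9087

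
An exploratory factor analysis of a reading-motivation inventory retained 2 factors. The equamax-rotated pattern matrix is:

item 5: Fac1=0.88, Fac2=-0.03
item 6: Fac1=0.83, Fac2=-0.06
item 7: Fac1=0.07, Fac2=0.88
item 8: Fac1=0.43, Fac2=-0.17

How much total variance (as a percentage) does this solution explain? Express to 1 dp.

61.5%

SS loadings by factor: 1.6531, 0.8078; total = 2.4609.
Total variance with 4 standardized items is 4, so the solution explains 2.4609/4 = 0.6152 = 61.52%.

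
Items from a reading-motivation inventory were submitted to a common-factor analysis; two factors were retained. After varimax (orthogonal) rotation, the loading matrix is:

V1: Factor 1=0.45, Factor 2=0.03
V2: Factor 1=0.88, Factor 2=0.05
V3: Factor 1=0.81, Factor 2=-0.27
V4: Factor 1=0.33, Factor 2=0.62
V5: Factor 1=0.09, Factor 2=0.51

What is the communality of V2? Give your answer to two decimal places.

0.78

h² = 0.88² + 0.05² = 0.7744 + 0.0025 = 0.7769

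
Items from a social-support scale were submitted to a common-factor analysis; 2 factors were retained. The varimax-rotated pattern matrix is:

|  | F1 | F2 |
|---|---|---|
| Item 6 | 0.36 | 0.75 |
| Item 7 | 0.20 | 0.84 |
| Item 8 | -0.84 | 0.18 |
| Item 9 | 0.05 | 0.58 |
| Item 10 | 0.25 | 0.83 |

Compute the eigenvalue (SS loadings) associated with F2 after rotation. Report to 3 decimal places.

2.326

SS loadings for F2 = 0.75² + 0.84² + 0.18² + 0.58² + 0.83² = 0.5625 + 0.7056 + 0.0324 + 0.3364 + 0.6889 = 2.3258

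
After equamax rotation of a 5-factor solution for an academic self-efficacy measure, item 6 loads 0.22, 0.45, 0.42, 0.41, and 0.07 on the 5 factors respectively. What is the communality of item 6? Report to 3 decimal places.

h² = 0.22² + 0.45² + 0.42² + 0.41² + 0.07² = 0.0484 + 0.2025 + 0.1764 + 0.1681 + 0.0049 = 0.6003

0.600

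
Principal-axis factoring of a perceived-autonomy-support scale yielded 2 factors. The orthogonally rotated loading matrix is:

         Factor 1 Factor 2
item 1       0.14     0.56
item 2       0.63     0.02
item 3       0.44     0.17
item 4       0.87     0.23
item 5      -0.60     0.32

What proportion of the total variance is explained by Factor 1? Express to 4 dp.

SS loadings for Factor 1 = 0.14² + 0.63² + 0.44² + 0.87² + (-0.60)² = 1.7270
Proportion of variance = 1.7270 / 5 = 0.3454.

0.3454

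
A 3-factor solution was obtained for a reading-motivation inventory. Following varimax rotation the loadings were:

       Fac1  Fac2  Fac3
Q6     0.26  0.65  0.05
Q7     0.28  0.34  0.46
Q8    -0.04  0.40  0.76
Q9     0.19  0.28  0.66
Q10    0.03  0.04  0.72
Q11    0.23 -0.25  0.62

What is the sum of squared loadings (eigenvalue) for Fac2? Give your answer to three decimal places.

SS loadings for Fac2 = 0.65² + 0.34² + 0.40² + 0.28² + 0.04² + (-0.25)² = 0.4225 + 0.1156 + 0.1600 + 0.0784 + 0.0016 + 0.0625 = 0.8406

0.841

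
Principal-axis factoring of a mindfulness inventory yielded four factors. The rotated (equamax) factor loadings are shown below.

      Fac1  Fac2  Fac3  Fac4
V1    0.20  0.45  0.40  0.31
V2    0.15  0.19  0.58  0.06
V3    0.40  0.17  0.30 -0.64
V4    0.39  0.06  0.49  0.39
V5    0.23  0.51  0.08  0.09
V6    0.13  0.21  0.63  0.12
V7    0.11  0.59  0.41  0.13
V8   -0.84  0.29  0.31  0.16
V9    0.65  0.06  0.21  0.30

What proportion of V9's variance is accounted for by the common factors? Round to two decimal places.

0.56

h² = 0.65² + 0.06² + 0.21² + 0.30² = 0.4225 + 0.0036 + 0.0441 + 0.0900 = 0.5602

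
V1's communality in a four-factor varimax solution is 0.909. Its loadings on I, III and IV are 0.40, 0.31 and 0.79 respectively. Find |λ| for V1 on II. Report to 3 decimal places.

0.170

Under orthogonal rotation h² = Σλ², so λ_II² = h² − (0.8802) = 0.909 − 0.8802 = 0.0288.
|λ| = √0.0288 = 0.1697.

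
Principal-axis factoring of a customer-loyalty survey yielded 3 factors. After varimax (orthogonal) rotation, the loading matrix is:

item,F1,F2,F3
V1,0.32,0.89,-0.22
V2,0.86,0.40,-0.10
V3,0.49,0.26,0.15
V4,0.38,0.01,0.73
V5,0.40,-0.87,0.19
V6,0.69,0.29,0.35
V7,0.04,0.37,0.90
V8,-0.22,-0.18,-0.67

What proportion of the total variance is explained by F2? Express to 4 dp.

SS loadings for F2 = 0.89² + 0.40² + 0.26² + 0.01² + (-0.87)² + 0.29² + 0.37² + (-0.18)² = 2.0301
Proportion of variance = 2.0301 / 8 = 0.2538.

0.2538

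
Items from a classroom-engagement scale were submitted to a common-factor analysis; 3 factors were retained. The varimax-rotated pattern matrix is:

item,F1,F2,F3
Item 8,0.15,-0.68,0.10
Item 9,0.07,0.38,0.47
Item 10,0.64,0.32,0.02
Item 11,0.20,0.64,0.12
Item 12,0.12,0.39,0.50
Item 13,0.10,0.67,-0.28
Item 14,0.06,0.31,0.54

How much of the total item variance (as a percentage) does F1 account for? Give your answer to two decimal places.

SS loadings for F1 = 0.15² + 0.07² + 0.64² + 0.20² + 0.12² + 0.10² + 0.06² = 0.5050
With 7 standardized items, total variance = 7. Proportion = 0.5050/7 = 0.0721 → 7.21%.

7.21%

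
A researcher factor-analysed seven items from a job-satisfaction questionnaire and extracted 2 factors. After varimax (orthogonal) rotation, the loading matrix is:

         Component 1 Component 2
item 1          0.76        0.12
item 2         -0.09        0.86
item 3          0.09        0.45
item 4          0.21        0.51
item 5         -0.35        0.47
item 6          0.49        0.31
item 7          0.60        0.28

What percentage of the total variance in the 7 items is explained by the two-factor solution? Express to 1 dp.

42.5%

SS loadings by factor: 1.3605, 1.6120; total = 2.9725.
Total variance with 7 standardized items is 7, so the solution explains 2.9725/7 = 0.4246 = 42.46%.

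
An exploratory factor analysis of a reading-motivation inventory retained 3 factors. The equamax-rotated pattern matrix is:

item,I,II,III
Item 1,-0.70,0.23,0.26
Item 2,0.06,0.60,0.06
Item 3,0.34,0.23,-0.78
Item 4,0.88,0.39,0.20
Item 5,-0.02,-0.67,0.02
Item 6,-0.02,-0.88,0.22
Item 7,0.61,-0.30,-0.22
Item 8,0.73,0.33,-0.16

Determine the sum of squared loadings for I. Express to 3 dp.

2.289

SS loadings for I = (-0.70)² + 0.06² + 0.34² + 0.88² + (-0.02)² + (-0.02)² + 0.61² + 0.73² = 0.4900 + 0.0036 + 0.1156 + 0.7744 + 0.0004 + 0.0004 + 0.3721 + 0.5329 = 2.2894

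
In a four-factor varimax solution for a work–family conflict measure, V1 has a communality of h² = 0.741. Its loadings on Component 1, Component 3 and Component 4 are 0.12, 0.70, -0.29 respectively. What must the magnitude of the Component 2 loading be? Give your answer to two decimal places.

0.39

Under orthogonal rotation h² = Σλ², so λ_Component 2² = h² − (0.5885) = 0.741 − 0.5885 = 0.1525.
|λ| = √0.1525 = 0.3905.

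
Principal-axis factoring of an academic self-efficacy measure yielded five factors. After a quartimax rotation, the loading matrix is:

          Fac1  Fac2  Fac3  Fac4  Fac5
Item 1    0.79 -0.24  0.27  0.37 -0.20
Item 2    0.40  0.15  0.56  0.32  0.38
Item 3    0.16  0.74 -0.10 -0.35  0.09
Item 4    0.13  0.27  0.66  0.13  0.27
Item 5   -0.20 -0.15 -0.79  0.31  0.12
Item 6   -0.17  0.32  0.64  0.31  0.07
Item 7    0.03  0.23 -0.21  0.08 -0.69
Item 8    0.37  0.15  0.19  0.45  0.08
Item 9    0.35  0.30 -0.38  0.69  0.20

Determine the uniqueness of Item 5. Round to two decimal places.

0.20

h² = (-0.20)² + (-0.15)² + (-0.79)² + 0.31² + 0.12² = 0.0400 + 0.0225 + 0.6241 + 0.0961 + 0.0144 = 0.7971
Uniqueness u² = 1 − h² = 1 − 0.7971 = 0.2029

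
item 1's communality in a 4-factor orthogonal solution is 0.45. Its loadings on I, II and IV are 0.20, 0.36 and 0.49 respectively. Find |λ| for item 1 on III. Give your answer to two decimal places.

0.20

Under orthogonal rotation h² = Σλ², so λ_III² = h² − (0.4097) = 0.45 − 0.4097 = 0.0403.
|λ| = √0.0403 = 0.2007.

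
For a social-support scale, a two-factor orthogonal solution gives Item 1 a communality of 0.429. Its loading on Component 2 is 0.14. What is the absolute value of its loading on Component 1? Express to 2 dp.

Under orthogonal rotation h² = Σλ², so λ_Component 1² = h² − (0.0196) = 0.429 − 0.0196 = 0.4094.
|λ| = √0.4094 = 0.6398.

0.64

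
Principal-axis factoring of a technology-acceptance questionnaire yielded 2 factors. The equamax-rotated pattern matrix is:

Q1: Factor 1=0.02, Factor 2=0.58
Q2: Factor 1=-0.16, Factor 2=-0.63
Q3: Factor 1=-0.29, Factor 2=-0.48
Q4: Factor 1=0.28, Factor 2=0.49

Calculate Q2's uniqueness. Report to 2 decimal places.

0.58

h² = (-0.16)² + (-0.63)² = 0.0256 + 0.3969 = 0.4225
Uniqueness u² = 1 − h² = 1 − 0.4225 = 0.5775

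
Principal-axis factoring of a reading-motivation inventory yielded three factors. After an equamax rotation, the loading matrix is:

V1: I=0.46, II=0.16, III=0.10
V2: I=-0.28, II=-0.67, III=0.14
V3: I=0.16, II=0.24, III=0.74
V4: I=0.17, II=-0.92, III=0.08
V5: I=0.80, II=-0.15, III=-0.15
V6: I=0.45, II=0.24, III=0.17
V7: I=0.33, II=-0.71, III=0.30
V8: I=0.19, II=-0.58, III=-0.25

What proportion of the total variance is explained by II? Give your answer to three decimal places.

SS loadings for II = 0.16² + (-0.67)² + 0.24² + (-0.92)² + (-0.15)² + 0.24² + (-0.71)² + (-0.58)² = 2.2991
Proportion of variance = 2.2991 / 8 = 0.2874.

0.287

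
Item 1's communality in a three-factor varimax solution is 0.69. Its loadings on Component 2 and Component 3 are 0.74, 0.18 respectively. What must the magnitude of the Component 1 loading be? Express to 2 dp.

0.33

Under orthogonal rotation h² = Σλ², so λ_Component 1² = h² − (0.5800) = 0.69 − 0.5800 = 0.1100.
|λ| = √0.1100 = 0.3317.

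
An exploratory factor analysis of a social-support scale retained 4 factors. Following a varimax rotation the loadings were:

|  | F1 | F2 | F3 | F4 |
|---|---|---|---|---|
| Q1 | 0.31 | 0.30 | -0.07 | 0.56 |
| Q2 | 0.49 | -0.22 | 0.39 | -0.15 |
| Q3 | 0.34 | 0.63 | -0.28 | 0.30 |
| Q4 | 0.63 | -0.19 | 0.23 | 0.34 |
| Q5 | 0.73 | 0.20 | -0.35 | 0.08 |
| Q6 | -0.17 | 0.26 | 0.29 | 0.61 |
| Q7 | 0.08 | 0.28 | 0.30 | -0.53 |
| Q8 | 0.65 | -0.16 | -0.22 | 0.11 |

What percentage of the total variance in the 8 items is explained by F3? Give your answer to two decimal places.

7.92%

SS loadings for F3 = (-0.07)² + 0.39² + (-0.28)² + 0.23² + (-0.35)² + 0.29² + 0.30² + (-0.22)² = 0.6333
With 8 standardized items, total variance = 8. Proportion = 0.6333/8 = 0.0792 → 7.92%.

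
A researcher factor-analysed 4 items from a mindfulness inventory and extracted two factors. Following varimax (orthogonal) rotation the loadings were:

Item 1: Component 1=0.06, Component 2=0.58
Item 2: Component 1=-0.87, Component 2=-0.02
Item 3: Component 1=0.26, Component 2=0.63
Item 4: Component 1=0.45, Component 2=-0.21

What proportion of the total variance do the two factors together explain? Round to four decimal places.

SS loadings by factor: 1.0306, 0.7778; total = 1.8084.
Total variance with 4 standardized items is 4, so the solution explains 1.8084/4 = 0.4521.

0.4521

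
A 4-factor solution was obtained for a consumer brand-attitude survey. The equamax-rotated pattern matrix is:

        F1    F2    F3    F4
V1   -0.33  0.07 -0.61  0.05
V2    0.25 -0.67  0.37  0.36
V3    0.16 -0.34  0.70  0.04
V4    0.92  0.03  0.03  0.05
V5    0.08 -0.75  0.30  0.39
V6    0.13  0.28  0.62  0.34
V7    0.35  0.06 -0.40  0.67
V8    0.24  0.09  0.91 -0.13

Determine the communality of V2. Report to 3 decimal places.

h² = 0.25² + (-0.67)² + 0.37² + 0.36² = 0.0625 + 0.4489 + 0.1369 + 0.1296 = 0.7779

0.778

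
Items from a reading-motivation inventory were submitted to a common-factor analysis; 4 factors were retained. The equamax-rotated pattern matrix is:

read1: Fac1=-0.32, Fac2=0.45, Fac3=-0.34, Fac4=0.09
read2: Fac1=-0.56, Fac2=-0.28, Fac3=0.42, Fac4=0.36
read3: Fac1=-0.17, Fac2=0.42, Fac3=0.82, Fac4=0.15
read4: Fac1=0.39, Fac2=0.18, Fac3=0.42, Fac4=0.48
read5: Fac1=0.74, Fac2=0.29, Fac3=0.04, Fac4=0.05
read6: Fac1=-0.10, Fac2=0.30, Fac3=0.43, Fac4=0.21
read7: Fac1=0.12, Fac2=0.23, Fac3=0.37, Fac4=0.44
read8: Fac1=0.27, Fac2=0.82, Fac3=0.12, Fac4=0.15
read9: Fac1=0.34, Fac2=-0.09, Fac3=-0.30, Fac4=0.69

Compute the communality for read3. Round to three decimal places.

0.900

h² = (-0.17)² + 0.42² + 0.82² + 0.15² = 0.0289 + 0.1764 + 0.6724 + 0.0225 = 0.9002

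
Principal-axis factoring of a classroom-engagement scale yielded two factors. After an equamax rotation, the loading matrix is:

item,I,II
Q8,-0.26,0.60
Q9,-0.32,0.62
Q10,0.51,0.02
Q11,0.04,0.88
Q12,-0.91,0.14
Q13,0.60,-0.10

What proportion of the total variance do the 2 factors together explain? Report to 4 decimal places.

SS loadings by factor: 1.6198, 1.5488; total = 3.1686.
Total variance with 6 standardized items is 6, so the solution explains 3.1686/6 = 0.5281.

0.5281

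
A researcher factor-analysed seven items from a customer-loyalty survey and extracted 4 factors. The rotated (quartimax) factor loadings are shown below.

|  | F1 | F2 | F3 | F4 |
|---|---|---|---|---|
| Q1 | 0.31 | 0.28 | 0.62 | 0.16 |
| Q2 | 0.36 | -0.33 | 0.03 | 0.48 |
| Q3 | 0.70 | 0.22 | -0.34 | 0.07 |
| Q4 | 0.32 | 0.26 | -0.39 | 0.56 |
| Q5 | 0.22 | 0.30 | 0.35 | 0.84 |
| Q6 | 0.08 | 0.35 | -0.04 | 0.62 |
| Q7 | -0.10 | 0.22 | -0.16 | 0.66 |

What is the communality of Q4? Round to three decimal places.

h² = 0.32² + 0.26² + (-0.39)² + 0.56² = 0.1024 + 0.0676 + 0.1521 + 0.3136 = 0.6357

0.636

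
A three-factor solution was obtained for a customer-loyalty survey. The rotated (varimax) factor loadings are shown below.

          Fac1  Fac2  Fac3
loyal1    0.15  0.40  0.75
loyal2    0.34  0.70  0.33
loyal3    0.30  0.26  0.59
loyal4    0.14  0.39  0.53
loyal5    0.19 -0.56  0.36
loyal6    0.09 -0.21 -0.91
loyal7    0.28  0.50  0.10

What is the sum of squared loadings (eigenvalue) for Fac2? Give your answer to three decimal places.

SS loadings for Fac2 = 0.40² + 0.70² + 0.26² + 0.39² + (-0.56)² + (-0.21)² + 0.50² = 0.1600 + 0.4900 + 0.0676 + 0.1521 + 0.3136 + 0.0441 + 0.2500 = 1.4774

1.477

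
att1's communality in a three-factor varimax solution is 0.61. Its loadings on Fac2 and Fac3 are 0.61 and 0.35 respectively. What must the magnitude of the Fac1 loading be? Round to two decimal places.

Under orthogonal rotation h² = Σλ², so λ_Fac1² = h² − (0.4946) = 0.61 − 0.4946 = 0.1154.
|λ| = √0.1154 = 0.3397.

0.34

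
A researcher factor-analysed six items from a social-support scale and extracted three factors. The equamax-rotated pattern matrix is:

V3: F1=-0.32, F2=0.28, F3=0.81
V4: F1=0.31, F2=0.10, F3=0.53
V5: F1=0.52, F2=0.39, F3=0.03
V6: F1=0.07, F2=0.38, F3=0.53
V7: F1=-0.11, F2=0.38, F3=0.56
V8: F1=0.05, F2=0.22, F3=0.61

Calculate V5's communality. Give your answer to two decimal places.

0.42

h² = 0.52² + 0.39² + 0.03² = 0.2704 + 0.1521 + 0.0009 = 0.4234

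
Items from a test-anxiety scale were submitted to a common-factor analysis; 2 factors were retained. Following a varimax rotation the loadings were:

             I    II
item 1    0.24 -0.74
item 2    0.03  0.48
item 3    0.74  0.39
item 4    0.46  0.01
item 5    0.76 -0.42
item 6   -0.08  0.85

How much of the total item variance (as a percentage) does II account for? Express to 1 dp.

SS loadings for II = (-0.74)² + 0.48² + 0.39² + 0.01² + (-0.42)² + 0.85² = 1.8291
With 6 standardized items, total variance = 6. Proportion = 1.8291/6 = 0.3049 → 30.48%.

30.5%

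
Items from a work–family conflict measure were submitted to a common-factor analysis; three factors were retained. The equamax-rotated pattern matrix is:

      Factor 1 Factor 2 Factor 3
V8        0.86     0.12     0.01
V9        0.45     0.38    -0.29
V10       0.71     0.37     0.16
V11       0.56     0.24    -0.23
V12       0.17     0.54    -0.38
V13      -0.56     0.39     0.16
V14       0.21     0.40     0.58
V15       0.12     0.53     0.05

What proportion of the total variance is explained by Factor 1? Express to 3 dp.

0.270

SS loadings for Factor 1 = 0.86² + 0.45² + 0.71² + 0.56² + 0.17² + (-0.56)² + 0.21² + 0.12² = 2.1608
Proportion of variance = 2.1608 / 8 = 0.2701.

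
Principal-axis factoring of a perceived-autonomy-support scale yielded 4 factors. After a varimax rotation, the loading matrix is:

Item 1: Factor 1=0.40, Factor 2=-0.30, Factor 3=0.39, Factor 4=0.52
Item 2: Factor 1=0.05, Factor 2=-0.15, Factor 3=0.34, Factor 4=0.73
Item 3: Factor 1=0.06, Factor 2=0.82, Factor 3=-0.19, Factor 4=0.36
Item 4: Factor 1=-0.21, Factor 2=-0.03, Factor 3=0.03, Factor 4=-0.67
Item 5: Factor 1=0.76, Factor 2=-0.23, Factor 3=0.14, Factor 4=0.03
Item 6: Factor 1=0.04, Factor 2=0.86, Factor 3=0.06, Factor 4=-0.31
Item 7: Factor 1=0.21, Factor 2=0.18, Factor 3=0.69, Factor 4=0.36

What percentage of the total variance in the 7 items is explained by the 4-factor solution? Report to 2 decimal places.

Communalities: 0.6725, 0.6735, 0.8417, 0.4948, 0.6510, 0.8409, 0.6822; Σh² = 4.8566.
Total variance with 7 standardized items is 7, so the solution explains 4.8566/7 = 0.6938 = 69.38%.

69.38%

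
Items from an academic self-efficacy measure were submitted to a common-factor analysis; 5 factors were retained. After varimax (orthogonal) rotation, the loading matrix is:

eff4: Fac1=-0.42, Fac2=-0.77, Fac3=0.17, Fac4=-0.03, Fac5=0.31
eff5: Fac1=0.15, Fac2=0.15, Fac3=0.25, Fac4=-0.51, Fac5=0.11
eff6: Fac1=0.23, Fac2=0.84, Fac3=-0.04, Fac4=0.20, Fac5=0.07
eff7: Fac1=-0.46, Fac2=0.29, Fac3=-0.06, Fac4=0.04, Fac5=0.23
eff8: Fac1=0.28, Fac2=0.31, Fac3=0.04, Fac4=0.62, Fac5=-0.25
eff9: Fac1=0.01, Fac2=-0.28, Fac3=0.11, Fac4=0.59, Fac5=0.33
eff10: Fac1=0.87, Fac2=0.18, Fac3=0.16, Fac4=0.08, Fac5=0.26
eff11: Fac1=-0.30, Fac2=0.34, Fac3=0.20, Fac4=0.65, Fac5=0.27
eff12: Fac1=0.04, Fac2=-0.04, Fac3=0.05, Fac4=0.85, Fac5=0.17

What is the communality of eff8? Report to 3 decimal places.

0.623

h² = 0.28² + 0.31² + 0.04² + 0.62² + (-0.25)² = 0.0784 + 0.0961 + 0.0016 + 0.3844 + 0.0625 = 0.6230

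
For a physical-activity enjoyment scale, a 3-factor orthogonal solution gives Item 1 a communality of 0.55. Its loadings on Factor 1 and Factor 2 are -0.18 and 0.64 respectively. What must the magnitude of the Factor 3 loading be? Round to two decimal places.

0.33

Under orthogonal rotation h² = Σλ², so λ_Factor 3² = h² − (0.4420) = 0.55 − 0.4420 = 0.1080.
|λ| = √0.1080 = 0.3286.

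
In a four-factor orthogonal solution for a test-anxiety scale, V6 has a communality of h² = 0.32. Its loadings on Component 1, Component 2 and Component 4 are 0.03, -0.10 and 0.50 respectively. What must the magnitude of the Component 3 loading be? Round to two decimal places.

Under orthogonal rotation h² = Σλ², so λ_Component 3² = h² − (0.2609) = 0.32 − 0.2609 = 0.0591.
|λ| = √0.0591 = 0.2431.

0.24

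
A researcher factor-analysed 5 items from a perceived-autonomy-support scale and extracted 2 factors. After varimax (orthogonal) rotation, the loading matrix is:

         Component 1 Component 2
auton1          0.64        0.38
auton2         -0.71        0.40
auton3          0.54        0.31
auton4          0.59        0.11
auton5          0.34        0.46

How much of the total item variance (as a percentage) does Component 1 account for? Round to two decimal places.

33.38%

SS loadings for Component 1 = 0.64² + (-0.71)² + 0.54² + 0.59² + 0.34² = 1.6690
With 5 standardized items, total variance = 5. Proportion = 1.6690/5 = 0.3338 → 33.38%.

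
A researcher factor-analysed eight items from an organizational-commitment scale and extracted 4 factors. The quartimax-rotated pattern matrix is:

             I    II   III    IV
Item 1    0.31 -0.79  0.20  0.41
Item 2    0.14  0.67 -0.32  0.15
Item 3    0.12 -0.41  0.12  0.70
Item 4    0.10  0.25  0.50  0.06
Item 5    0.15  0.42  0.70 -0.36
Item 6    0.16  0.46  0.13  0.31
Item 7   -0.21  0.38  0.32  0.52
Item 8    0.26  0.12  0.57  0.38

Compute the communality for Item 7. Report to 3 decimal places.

h² = (-0.21)² + 0.38² + 0.32² + 0.52² = 0.0441 + 0.1444 + 0.1024 + 0.2704 = 0.5613

0.561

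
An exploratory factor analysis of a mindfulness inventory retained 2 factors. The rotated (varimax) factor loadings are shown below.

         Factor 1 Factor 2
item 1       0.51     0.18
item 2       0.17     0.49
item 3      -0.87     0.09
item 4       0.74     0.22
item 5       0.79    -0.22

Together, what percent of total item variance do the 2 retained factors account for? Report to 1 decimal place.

51.9%

SS loadings by factor: 2.2176, 0.3774; total = 2.5950.
Total variance with 5 standardized items is 5, so the solution explains 2.5950/5 = 0.5190 = 51.90%.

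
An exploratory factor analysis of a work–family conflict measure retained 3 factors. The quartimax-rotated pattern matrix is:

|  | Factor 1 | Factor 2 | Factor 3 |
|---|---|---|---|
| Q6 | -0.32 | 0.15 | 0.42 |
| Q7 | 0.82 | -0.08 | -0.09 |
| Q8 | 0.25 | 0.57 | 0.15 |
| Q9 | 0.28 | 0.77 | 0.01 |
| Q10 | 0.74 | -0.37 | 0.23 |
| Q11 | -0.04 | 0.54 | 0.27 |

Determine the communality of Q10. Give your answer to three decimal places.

0.737

h² = 0.74² + (-0.37)² + 0.23² = 0.5476 + 0.1369 + 0.0529 = 0.7374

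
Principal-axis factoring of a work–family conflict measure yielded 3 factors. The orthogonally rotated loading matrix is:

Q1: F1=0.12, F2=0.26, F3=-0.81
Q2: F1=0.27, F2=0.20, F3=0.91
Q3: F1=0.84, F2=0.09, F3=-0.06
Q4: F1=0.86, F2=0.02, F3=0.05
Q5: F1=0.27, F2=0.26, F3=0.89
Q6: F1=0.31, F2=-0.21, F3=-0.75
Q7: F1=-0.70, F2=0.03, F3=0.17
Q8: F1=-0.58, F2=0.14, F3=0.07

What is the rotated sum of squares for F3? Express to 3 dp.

SS loadings for F3 = (-0.81)² + 0.91² + (-0.06)² + 0.05² + 0.89² + (-0.75)² + 0.17² + 0.07² = 0.6561 + 0.8281 + 0.0036 + 0.0025 + 0.7921 + 0.5625 + 0.0289 + 0.0049 = 2.8787

2.879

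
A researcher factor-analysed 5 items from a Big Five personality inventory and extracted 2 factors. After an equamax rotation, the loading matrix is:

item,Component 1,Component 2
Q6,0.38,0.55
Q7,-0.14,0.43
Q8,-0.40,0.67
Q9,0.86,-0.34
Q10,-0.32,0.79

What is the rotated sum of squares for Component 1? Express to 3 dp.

SS loadings for Component 1 = 0.38² + (-0.14)² + (-0.40)² + 0.86² + (-0.32)² = 0.1444 + 0.0196 + 0.1600 + 0.7396 + 0.1024 = 1.1660

1.166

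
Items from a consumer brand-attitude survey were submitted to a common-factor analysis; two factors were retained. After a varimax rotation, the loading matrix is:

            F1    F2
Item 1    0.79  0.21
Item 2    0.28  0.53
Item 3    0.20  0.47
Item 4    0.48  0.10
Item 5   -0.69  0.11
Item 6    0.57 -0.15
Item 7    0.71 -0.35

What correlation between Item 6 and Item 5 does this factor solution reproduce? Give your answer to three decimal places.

-0.410

r̂ = Σ λ_i·λ_j across factors = (0.57)(-0.69) + (-0.15)(0.11)
  = -0.3933 -0.0165 = -0.4098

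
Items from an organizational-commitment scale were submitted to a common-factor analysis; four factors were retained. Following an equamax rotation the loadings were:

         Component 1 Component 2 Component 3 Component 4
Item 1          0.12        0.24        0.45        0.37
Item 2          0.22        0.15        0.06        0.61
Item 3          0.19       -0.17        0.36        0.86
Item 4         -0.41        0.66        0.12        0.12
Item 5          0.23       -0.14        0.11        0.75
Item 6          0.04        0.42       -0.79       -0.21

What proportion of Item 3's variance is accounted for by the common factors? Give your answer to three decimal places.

0.934

h² = 0.19² + (-0.17)² + 0.36² + 0.86² = 0.0361 + 0.0289 + 0.1296 + 0.7396 = 0.9342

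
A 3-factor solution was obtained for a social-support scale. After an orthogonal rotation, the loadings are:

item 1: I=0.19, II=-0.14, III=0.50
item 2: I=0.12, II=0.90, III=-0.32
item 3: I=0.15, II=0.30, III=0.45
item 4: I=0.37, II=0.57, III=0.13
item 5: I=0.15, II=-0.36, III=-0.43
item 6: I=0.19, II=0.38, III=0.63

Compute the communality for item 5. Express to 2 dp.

h² = 0.15² + (-0.36)² + (-0.43)² = 0.0225 + 0.1296 + 0.1849 = 0.3370

0.34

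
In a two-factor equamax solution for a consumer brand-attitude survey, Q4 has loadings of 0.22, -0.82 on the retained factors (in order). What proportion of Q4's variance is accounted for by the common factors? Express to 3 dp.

0.721

h² = 0.22² + (-0.82)² = 0.0484 + 0.6724 = 0.7208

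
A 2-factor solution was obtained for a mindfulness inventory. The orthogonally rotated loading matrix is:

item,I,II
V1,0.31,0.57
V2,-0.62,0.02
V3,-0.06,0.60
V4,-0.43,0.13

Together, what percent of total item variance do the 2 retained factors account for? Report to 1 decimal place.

34.3%

Communalities: 0.4210, 0.3848, 0.3636, 0.2018; Σh² = 1.3712.
Total variance with 4 standardized items is 4, so the solution explains 1.3712/4 = 0.3428 = 34.28%.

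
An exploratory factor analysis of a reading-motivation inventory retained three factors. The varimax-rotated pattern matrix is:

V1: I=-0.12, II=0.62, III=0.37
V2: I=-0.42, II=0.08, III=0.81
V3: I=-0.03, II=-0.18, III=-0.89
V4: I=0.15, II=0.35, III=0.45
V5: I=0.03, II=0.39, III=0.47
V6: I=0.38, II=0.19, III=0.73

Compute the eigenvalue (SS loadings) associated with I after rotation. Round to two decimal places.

0.36

SS loadings for I = (-0.12)² + (-0.42)² + (-0.03)² + 0.15² + 0.03² + 0.38² = 0.0144 + 0.1764 + 0.0009 + 0.0225 + 0.0009 + 0.1444 = 0.3595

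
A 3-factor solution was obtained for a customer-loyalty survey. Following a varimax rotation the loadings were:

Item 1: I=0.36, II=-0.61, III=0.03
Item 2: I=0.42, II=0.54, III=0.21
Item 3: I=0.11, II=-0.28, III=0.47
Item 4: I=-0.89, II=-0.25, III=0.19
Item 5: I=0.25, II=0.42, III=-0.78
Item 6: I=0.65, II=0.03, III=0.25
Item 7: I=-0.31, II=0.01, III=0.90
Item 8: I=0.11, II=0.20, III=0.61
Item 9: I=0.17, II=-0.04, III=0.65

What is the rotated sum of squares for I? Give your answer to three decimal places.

SS loadings for I = 0.36² + 0.42² + 0.11² + (-0.89)² + 0.25² + 0.65² + (-0.31)² + 0.11² + 0.17² = 0.1296 + 0.1764 + 0.0121 + 0.7921 + 0.0625 + 0.4225 + 0.0961 + 0.0121 + 0.0289 = 1.7323

1.732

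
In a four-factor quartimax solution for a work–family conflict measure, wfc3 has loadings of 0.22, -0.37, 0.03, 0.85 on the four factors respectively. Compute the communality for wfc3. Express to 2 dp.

h² = 0.22² + (-0.37)² + 0.03² + 0.85² = 0.0484 + 0.1369 + 0.0009 + 0.7225 = 0.9087

0.91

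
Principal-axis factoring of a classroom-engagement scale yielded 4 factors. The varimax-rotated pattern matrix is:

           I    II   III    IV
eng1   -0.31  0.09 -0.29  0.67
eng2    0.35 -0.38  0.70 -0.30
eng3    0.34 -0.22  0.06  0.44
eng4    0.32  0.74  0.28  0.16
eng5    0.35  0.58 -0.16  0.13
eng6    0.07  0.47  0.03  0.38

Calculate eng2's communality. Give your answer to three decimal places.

h² = 0.35² + (-0.38)² + 0.70² + (-0.30)² = 0.1225 + 0.1444 + 0.4900 + 0.0900 = 0.8469

0.847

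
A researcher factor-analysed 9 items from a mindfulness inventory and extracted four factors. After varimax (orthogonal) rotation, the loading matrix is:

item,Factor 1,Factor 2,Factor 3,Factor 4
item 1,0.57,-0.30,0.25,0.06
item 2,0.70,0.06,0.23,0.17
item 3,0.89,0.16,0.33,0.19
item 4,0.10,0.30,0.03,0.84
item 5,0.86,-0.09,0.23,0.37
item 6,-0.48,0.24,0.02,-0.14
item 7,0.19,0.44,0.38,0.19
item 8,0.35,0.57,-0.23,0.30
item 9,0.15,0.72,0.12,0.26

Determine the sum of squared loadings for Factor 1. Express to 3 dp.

2.768

SS loadings for Factor 1 = 0.57² + 0.70² + 0.89² + 0.10² + 0.86² + (-0.48)² + 0.19² + 0.35² + 0.15² = 0.3249 + 0.4900 + 0.7921 + 0.0100 + 0.7396 + 0.2304 + 0.0361 + 0.1225 + 0.0225 = 2.7681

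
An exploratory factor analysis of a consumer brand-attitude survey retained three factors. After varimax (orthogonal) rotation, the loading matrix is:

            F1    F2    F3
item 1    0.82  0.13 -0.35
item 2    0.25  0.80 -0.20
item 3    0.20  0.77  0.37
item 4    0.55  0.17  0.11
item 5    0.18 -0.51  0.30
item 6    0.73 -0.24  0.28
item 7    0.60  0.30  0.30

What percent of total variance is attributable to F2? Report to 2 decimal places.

24.09%

SS loadings for F2 = 0.13² + 0.80² + 0.77² + 0.17² + (-0.51)² + (-0.24)² + 0.30² = 1.6864
With 7 standardized items, total variance = 7. Proportion = 1.6864/7 = 0.2409 → 24.09%.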